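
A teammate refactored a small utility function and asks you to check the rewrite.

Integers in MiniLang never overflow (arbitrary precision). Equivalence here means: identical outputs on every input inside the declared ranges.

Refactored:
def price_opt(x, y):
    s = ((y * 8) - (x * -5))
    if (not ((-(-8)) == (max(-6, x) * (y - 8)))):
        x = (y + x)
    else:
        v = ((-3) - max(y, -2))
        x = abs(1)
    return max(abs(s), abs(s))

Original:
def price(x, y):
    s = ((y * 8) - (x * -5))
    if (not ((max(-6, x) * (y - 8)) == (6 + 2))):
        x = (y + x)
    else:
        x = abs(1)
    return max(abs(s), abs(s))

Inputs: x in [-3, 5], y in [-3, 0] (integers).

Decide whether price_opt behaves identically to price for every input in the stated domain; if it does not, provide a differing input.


Although statement counts differ, plus arithmetic usage differs, plus local variable names differ, plus constant usage differs, plus min/max/abs usage differs, 36/36 inputs agree.
verdict: equivalent


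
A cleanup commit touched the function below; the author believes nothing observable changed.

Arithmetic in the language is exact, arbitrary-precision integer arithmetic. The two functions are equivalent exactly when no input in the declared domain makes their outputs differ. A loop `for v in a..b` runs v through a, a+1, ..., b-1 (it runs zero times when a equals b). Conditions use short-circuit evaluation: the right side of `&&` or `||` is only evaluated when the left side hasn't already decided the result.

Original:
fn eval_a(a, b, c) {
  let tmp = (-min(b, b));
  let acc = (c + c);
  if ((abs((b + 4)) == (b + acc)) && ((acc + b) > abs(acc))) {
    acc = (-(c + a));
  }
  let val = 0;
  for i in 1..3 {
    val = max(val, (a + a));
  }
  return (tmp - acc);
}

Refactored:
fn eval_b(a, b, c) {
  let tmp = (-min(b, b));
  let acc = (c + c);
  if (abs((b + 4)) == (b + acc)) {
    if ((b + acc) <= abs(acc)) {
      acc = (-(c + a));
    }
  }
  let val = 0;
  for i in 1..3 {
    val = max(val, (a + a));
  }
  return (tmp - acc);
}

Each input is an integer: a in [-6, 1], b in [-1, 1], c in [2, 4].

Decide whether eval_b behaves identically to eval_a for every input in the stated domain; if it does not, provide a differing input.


At a=-5, b=-1, c=2: eval_a gives -3, eval_b gives -2.
verdict: not equivalent; witness: a=-5, b=-1, c=2


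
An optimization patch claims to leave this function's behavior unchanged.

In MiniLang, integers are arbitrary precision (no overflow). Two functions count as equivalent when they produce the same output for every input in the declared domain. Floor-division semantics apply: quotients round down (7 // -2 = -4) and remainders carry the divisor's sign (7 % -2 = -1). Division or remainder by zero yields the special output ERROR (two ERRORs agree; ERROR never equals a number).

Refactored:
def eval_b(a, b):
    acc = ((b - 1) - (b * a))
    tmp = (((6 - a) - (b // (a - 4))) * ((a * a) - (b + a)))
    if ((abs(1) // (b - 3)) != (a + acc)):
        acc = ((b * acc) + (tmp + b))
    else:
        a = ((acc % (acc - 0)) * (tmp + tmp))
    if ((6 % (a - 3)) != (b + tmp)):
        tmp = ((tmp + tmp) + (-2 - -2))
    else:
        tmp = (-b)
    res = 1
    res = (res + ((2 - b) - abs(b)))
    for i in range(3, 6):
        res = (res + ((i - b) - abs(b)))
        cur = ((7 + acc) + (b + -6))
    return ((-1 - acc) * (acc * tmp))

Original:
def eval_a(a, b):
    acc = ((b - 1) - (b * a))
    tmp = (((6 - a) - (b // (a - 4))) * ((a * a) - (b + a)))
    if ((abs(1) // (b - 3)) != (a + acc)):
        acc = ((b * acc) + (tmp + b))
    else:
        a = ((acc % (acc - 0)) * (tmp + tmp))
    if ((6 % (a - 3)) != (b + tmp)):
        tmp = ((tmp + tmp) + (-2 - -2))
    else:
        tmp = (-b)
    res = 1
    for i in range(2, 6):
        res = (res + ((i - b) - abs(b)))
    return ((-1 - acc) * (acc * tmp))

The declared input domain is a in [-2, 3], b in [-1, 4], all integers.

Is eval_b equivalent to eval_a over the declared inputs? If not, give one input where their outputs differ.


Beyond behavior-preserving changes, the revision adds an assignment to `cur` whose value nothing reads.
Spot check at a=3, b=-1 — eval_a: acc becomes 1; next tmp becomes 14; next ((abs(1) // (b - 3)) != (a + acc)) evaluates to true; next acc becomes 12; next hits division by zero so the output is ERROR. eval_b: acc becomes 1; next tmp becomes 14; next ((abs(1) // (b - 3)) != (a + acc)) evaluates to true; next acc becomes 12; next hits division by zero so the output is ERROR. Both give ERROR.
Sweeping the whole domain (36 inputs) finds no disagreement.
verdict: equivalent


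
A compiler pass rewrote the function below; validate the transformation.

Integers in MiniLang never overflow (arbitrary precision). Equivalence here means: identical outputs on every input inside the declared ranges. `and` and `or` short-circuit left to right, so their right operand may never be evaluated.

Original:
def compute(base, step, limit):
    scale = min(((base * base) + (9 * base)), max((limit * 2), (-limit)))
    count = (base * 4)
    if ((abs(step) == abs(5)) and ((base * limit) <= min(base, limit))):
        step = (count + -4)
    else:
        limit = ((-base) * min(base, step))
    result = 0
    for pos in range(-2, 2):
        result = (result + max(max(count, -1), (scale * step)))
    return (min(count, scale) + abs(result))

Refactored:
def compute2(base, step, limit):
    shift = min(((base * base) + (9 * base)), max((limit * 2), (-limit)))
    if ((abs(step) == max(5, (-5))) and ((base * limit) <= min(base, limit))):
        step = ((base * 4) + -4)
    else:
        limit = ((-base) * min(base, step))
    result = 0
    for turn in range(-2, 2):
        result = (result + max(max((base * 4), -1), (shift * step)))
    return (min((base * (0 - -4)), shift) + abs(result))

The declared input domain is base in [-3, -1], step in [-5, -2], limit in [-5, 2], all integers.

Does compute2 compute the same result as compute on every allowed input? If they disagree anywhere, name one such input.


Side by side, the visible changes include: arithmetic usage differs; also min/max/abs usage differs; also constant usage differs; also local variable names differ; also statement counts differ.
As a probe, take base=-1, step=-2, limit=-5: compute runs scale := -8 | count := -4 | ((abs(step) == abs(5)) and ((base * limit) <= min(base, limit))): false | limit := -2 | result := 0 | iter pos=-2: | result := 16 | iter pos=-1: | result := 32 | iter pos=0: | result := 48 | iter pos=1: | result := 64 | result 56; compute2 runs shift := -8 | ((abs(step) == max(5, (-5))) and ((base * limit) <= min(base, limit))): false | limit := -2 | result := 0 | iter turn=-2: | result := 16 | iter turn=-1: | result := 32 | iter turn=0: | result := 48 | iter turn=1: | result := 64 | result 56; both end at 56.
Checked all 96 inputs in the declared domain: the outputs agree on every one.
verdict: equivalent


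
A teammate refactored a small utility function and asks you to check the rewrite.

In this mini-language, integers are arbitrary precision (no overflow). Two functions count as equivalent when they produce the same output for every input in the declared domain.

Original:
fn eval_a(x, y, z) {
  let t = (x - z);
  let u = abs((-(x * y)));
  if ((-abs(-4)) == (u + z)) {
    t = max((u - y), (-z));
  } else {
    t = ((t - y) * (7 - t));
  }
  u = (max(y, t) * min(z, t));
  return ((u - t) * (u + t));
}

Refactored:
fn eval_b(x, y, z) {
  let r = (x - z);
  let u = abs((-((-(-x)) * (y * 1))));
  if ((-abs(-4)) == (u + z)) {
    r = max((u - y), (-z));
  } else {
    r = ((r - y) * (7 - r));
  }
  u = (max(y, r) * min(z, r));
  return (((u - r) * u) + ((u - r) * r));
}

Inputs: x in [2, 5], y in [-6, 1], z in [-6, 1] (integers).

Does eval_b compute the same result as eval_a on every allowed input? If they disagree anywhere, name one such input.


Differences: arithmetic usage differs; and local variable names differ; and constant usage differs — yet all 256 inputs agree.
verdict: equivalent


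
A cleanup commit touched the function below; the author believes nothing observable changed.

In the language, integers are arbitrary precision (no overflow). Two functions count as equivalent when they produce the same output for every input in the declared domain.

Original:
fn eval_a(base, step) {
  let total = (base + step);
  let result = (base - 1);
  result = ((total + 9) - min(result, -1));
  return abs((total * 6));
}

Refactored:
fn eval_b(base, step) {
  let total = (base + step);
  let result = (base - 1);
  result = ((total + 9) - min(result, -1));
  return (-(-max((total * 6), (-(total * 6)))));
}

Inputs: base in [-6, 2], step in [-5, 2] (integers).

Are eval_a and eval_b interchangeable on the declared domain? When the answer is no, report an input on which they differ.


Differences: constant usage differs; also min/max/abs usage differs; also arithmetic usage differs — yet all 72 inputs agree.
verdict: equivalent


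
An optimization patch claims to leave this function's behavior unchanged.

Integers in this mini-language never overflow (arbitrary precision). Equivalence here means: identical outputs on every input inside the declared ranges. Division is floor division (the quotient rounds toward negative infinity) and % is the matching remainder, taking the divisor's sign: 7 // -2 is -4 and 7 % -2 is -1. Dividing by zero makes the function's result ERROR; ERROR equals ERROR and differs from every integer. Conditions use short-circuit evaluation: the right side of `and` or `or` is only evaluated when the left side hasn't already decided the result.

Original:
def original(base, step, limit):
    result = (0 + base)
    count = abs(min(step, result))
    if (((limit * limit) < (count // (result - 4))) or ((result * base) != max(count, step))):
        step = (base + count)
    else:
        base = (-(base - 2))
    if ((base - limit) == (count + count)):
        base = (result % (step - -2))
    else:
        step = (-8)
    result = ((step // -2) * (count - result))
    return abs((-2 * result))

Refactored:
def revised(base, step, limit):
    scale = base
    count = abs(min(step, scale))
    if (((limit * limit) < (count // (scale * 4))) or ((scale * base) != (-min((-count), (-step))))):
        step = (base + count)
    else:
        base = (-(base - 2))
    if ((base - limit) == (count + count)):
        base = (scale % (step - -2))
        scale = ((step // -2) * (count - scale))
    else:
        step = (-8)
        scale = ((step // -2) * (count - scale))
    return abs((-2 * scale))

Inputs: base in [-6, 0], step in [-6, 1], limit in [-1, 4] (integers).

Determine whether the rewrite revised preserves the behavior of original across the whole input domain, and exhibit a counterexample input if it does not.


base=0, step=-6, limit=-1 yields 48 from original but ERROR from revised.
verdict: not equivalent; witness: base=0, step=-6, limit=-1


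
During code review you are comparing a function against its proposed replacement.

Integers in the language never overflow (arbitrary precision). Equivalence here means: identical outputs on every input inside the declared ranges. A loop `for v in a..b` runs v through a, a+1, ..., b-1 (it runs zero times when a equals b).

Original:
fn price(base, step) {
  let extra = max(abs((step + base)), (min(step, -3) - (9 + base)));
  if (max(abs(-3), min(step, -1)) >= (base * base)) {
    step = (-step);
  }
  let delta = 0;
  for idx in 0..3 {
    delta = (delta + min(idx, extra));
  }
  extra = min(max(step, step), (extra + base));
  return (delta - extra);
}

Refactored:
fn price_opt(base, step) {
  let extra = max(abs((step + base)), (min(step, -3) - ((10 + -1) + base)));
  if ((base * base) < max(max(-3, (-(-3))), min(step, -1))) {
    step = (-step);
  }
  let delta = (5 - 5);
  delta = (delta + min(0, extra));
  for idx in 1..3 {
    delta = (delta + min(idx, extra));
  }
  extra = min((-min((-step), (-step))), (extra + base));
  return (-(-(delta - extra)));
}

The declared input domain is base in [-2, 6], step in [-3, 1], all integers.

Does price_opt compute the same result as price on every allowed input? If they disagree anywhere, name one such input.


The suspicious-looking change has no observable effect anywhere in the declared ranges.
One worked example (base=4, step=-2) — price: extra := 2 | (max(abs(-3), min(step, -1)) >= (base * base)): false | delta := 0 | iter idx=0: | delta := 0 | iter idx=1: | delta := 1 | iter idx=2: | delta := 3 | extra := -2 | result 5; price_opt: extra := 2 | ((base * base) < max(max(-3, (-(-3))), min(step, -1))): false | delta := 0 | delta := 0 | iter idx=1: | delta := 1 | iter idx=2: | delta := 3 | extra := -2 | result 5; agreement on 5.
Every one of the 45 inputs gives matching results.
verdict: equivalent


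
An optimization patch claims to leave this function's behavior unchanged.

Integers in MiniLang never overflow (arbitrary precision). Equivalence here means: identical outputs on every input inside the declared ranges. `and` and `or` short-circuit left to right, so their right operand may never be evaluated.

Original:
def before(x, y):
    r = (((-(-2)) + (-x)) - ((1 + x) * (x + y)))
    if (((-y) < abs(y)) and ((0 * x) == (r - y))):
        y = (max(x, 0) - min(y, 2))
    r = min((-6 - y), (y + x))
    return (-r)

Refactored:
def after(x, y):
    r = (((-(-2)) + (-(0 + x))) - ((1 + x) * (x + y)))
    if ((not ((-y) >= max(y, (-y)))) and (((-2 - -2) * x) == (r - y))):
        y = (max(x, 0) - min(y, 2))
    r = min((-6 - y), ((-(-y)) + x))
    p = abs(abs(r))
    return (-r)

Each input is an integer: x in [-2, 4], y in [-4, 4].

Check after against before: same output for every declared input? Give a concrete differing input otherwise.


Reading the diff, among the changes: statement counts differ, and local variable names differ, and boolean connective usage differs, and comparison usage differs, and min/max/abs usage differs, and arithmetic usage differs, and constant usage differs.
Tracing x=-2, y=1: before: r = 3; (((-y) < abs(y)) and ((0 * x) == (r - y))) -> false; r = -7; return 7 | after: r = 3; ((not ((-y) >= max(y, (-y)))) and (((-2 - -2) * x) == (r - y))) -> false; r = -7; p = 7; return 7 — matching result 7.
Every one of the 63 inputs gives matching results.
verdict: equivalent


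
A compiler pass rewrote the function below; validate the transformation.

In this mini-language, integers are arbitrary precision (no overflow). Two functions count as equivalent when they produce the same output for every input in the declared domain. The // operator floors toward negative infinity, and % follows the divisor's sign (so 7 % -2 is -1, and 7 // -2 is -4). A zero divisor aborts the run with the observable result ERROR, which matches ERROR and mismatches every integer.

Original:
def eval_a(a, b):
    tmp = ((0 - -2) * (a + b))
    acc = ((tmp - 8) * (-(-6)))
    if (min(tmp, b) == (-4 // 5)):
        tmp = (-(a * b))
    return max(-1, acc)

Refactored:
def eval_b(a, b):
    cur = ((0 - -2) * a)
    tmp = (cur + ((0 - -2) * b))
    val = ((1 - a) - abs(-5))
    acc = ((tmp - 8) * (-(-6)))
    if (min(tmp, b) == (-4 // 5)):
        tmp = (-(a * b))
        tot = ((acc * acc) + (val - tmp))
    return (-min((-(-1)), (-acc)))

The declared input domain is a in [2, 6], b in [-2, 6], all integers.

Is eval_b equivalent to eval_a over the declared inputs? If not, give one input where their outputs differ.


The two versions differ — the changes include constant usage differs, and arithmetic usage differs, and statement counts differ, and min/max/abs usage differs, and local variable names differ.
One worked example (a=6, b=6) — eval_a: tmp = 24; acc = 96; (min(tmp, b) == (-4 // 5)) -> false; return 96; eval_b: cur = 12; tmp = 24; val = -10; acc = 96; (min(tmp, b) == (-4 // 5)) -> false; return 96; agreement on 96.
Across all 45 domain points the two functions coincide.
verdict: equivalent


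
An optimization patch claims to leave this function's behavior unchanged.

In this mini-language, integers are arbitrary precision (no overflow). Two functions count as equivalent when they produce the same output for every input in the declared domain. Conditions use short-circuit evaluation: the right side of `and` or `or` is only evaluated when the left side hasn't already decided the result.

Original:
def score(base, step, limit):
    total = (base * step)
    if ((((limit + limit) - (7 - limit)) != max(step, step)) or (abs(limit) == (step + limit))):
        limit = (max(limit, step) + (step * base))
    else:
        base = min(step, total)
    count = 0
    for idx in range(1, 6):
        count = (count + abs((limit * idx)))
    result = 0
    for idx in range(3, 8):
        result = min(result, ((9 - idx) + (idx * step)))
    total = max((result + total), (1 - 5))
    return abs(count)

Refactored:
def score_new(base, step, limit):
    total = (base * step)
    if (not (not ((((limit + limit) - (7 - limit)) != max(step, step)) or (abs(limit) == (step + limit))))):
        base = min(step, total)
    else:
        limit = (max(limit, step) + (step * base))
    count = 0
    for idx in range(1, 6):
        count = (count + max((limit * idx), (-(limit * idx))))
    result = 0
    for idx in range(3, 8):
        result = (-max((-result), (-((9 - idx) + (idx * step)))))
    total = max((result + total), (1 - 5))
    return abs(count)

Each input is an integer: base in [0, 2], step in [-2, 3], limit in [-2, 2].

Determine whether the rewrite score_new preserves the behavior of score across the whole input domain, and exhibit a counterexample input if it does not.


Not equivalent: base=0, step=-1, limit=-2 separates them (15 vs 30).
score: total=0, then ((((limit + limit) - (7 - limit)) != max(step, step)) or (abs(limit) == (step + limit))) is true, then limit=-1, then count=0, then (idx=1), then count=1, then (idx=2), then count=3, then (idx=3), then count=6, then (idx=4), then count=10, then (idx=5), then count=15, then result=0, then (idx=3), then result=0, then (idx=4), then result=0, then (idx=5), then result=-1, then (idx=6), then result=-3, then (idx=7), then result=-5, then total=-4, then returns 15
score_new: total=0, then (not (not ((((limit + limit) - (7 - limit)) != max(step, step)) or (abs(limit) == (step + limit))))) is true, then base=-1, then count=0, then (idx=1), then count=2, then (idx=2), then count=6, then (idx=3), then count=12, then (idx=4), then count=20, then (idx=5), then count=30, then result=0, then (idx=3), then result=0, then (idx=4), then result=0, then (idx=5), then result=-1, then (idx=6), then result=-3, then (idx=7), then result=-5, then total=-4, then returns 30
verdict: not equivalent; witness: base=0, step=-1, limit=-2


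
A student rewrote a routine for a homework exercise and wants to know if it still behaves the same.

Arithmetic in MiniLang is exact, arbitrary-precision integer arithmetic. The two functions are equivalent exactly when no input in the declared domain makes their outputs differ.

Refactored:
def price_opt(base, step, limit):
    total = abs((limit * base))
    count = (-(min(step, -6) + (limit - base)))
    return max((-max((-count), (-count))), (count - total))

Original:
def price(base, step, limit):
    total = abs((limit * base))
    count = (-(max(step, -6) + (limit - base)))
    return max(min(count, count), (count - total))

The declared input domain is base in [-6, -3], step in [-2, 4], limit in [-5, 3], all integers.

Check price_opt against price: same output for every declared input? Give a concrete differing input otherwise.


Not equivalent: base=-6, step=-2, limit=-5 separates them (1 vs 5).
price: total becomes 30; next count becomes 1; next final value 1
price_opt: total becomes 30; next count becomes 5; next final value 5
verdict: not equivalent; witness: base=-6, step=-2, limit=-5


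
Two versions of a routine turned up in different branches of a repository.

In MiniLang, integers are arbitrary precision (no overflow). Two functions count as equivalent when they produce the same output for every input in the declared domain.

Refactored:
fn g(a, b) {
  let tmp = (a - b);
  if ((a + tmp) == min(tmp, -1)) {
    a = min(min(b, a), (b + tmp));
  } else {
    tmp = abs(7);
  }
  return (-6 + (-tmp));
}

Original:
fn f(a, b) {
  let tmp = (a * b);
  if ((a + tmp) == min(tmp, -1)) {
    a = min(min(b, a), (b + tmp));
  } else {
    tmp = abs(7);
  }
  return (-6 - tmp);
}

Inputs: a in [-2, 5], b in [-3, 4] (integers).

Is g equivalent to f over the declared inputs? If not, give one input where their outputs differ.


Consider the input a=-2, b=-3.
f: tmp=6, then ((a + tmp) == min(tmp, -1)) is false, then tmp=7, then returns -13
g: tmp=1, then ((a + tmp) == min(tmp, -1)) is true, then a=-3, then returns -7
-13 vs -7 — the two versions disagree here.
verdict: not equivalent; witness: a=-2, b=-3


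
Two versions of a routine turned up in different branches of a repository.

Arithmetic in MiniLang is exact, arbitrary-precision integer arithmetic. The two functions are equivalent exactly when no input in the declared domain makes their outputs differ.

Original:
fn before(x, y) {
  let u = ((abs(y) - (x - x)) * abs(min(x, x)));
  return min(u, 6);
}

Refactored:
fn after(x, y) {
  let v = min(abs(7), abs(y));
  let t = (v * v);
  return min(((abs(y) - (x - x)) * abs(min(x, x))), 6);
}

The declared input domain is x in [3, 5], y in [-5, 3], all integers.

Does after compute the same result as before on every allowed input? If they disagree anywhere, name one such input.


Reading the diff, among the changes: arithmetic usage differs, local variable names differ, constant usage differs, min/max/abs usage differs, statement counts differ.
Tracing x=5, y=1: before: u=5, then returns 5 | after: v=1, then t=1, then returns 5 — matching result 5.
Across all 27 domain points the two functions coincide.
verdict: equivalent


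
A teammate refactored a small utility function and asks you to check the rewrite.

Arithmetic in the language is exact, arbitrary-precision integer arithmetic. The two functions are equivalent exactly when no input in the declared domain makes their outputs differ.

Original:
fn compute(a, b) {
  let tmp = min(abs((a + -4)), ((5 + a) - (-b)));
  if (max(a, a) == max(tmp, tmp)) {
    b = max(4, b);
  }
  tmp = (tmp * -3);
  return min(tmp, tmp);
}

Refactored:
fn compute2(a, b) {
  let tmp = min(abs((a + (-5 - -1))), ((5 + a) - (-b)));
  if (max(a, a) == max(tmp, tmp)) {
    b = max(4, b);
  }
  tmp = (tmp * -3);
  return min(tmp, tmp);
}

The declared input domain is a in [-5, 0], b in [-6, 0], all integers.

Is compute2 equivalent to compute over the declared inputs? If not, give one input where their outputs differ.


Comparing the listings, the differences include: arithmetic usage differs, and constant usage differs.
Spot check at a=-1, b=-5 — compute: tmp=-1, then (max(a, a) == max(tmp, tmp)) is true, then b=4, then tmp=3, then returns 3. compute2: tmp=-1, then (max(a, a) == max(tmp, tmp)) is true, then b=4, then tmp=3, then returns 3. Both give 3.
An exhaustive pass over the 42 declared inputs shows identical outputs.
verdict: equivalent


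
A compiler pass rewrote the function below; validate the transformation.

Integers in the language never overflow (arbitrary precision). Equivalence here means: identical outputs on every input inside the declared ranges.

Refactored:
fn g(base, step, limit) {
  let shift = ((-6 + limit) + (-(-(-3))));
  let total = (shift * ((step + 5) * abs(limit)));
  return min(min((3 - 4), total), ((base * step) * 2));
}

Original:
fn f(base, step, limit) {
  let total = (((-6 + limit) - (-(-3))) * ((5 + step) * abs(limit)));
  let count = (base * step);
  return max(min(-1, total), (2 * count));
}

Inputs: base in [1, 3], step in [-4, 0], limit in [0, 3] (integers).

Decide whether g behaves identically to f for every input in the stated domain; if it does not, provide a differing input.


Run the pair on base=1, step=-4, limit=0.
f: total = 0; count = -4; return -1
g: shift = -9; total = 0; return -8
-1 != -8, so the rewrite changes behavior.
verdict: not equivalent; witness: base=1, step=-4, limit=0


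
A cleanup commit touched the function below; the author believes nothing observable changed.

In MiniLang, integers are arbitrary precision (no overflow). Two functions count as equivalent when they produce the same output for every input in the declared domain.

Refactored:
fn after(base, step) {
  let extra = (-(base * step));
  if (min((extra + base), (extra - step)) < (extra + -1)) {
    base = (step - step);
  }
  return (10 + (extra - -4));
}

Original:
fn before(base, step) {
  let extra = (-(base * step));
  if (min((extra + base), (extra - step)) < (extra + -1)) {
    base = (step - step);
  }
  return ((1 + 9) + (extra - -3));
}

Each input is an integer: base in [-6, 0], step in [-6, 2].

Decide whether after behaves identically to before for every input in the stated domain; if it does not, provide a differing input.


There is a counterexample at base=-6, step=-6: -23 on one side, -22 on the other.
before: extra becomes -36; next (min((extra + base), (extra - step)) < (extra + -1)) evaluates to true; next base becomes 0; next final value -23
after: extra becomes -36; next (min((extra + base), (extra - step)) < (extra + -1)) evaluates to true; next base becomes 0; next final value -22
verdict: not equivalent; witness: base=-6, step=-6


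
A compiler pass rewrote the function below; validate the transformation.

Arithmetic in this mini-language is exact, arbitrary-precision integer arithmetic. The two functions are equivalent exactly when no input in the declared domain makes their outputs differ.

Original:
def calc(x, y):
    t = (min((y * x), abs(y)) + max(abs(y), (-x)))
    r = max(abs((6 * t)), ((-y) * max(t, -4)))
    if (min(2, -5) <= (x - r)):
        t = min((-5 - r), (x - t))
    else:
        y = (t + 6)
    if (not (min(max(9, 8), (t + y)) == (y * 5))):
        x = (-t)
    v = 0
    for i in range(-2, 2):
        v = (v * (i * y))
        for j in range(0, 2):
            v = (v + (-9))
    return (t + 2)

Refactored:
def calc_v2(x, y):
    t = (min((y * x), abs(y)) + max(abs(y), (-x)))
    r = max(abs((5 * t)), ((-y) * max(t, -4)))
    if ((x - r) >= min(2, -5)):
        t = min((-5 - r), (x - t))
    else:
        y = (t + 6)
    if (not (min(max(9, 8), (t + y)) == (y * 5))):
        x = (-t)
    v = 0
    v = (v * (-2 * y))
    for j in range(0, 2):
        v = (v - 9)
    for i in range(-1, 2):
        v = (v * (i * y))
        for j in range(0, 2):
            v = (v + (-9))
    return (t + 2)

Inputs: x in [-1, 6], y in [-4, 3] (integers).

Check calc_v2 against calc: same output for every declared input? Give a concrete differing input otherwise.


The rewrite breaks on x=0, y=-1, where the results are 3 and -8.
calc: t=1, then r=6, then (min(2, -5) <= (x - r)) is false, then y=7, then (not (min(max(9, 8), (t + y)) == (y * 5))) is true, then x=-1, then v=0, then (i=-2), then v=0, then (j=0), then v=-9, then (j=1), then v=-18, then (i=-1), then v=126, then (j=0), then v=117, then (j=1), then v=108, then (i=0), then v=0, then (j=0), then v=-9, then (j=1), then v=-18, then (i=1), then v=-126, then (j=0), then v=-135, then (j=1), then v=-144, then returns 3
calc_v2: t=1, then r=5, then ((x - r) >= min(2, -5)) is true, then t=-10, then (not (min(max(9, 8), (t + y)) == (y * 5))) is true, then x=10, then v=0, then v=0, then (j=0), then v=-9, then (j=1), then v=-18, then (i=-1), then v=-18, then (j=0), then v=-27, then (j=1), then v=-36, then (i=0), then v=0, then (j=0), then v=-9, then (j=1), then v=-18, then (i=1), then v=18, then (j=0), then v=9, then (j=1), then v=0, then returns -8
verdict: not equivalent; witness: x=0, y=-1


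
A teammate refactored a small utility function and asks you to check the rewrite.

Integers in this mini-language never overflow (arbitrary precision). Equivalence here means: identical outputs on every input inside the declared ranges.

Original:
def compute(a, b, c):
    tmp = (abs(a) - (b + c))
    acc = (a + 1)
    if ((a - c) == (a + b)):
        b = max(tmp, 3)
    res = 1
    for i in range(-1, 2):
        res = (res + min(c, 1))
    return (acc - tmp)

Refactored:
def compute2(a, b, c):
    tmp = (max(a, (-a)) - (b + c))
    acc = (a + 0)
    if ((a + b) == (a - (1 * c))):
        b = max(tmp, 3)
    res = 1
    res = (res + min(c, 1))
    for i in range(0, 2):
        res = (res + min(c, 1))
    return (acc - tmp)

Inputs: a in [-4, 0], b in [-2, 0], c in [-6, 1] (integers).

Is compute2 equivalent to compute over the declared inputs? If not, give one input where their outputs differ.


The rewrite breaks on a=-4, b=-2, c=-6, where the results are -15 and -16.
compute: tmp := 12 | acc := -3 | ((a - c) == (a + b)): false | res := 1 | iter i=-1: | res := -5 | iter i=0: | res := -11 | iter i=1: | res := -17 | result -15
compute2: tmp := 12 | acc := -4 | ((a + b) == (a - (1 * c))): false | res := 1 | res := -5 | iter i=0: | res := -11 | iter i=1: | res := -17 | result -16
verdict: not equivalent; witness: a=-4, b=-2, c=-6


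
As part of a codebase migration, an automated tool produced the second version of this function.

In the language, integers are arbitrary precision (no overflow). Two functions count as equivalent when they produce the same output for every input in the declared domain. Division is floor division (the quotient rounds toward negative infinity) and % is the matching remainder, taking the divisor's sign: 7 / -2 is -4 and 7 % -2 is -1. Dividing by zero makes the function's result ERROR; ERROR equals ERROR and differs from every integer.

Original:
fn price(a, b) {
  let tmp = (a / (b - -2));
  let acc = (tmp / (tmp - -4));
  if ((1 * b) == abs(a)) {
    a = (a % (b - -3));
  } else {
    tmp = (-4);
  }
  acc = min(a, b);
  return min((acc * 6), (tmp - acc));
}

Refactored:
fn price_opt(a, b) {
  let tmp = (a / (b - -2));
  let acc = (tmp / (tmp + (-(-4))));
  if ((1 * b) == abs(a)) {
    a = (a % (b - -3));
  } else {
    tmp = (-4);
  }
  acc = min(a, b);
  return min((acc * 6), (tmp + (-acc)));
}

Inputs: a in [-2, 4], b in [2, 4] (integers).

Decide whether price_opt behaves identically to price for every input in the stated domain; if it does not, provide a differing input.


Equivalent — the differences include arithmetic usage differs, yet no declared input distinguishes the two.
Tracing a=4, b=2: price: tmp=1, then acc=0, then ((1 * b) == abs(a)) is false, then tmp=-4, then acc=2, then returns -6 | price_opt: tmp=1, then acc=0, then ((1 * b) == abs(a)) is false, then tmp=-4, then acc=2, then returns -6 — matching result -6.
An exhaustive pass over the 21 declared inputs shows identical outputs.
verdict: equivalent


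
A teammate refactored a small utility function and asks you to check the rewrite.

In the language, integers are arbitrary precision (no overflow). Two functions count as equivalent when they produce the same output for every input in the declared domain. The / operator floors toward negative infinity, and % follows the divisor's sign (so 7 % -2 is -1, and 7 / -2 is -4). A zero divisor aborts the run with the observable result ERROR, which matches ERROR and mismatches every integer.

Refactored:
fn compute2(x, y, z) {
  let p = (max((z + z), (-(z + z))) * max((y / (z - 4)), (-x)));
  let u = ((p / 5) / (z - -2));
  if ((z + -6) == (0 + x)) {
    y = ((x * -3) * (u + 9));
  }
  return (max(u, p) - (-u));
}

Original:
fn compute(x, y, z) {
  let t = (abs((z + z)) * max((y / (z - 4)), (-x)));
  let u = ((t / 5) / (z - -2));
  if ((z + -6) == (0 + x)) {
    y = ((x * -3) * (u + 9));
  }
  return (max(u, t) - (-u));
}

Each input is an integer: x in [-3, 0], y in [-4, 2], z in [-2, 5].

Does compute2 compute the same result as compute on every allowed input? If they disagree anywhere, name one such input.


The two are interchangeable: min/max/abs usage differs; also local variable names differ; also arithmetic usage differs, and every declared input agrees.
Spot check at x=-3, y=-1, z=-2 — compute: t becomes 12; next hits division by zero so the output is ERROR. compute2: p becomes 12; next hits division by zero so the output is ERROR. Both give ERROR.
Every one of the 224 inputs gives matching results.
verdict: equivalent


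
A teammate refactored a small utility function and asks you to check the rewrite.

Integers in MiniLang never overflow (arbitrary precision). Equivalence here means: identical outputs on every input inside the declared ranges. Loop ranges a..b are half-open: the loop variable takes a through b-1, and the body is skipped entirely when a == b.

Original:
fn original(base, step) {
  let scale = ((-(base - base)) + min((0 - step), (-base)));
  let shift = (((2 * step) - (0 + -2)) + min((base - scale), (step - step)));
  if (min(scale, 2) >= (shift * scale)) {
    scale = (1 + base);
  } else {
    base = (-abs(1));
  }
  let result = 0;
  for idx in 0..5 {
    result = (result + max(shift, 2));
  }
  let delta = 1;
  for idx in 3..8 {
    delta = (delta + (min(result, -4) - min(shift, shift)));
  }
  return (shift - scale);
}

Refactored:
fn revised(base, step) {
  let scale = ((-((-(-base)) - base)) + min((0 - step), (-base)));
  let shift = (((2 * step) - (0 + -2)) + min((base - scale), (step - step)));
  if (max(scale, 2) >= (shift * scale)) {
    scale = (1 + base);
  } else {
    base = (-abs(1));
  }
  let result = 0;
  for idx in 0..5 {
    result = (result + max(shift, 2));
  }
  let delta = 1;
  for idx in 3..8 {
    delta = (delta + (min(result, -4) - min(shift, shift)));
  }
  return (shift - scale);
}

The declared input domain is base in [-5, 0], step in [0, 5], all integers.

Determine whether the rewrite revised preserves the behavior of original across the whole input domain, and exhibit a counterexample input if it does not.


Input base=-5, step=1: 1 from original versus 4 from revised.
verdict: not equivalent; witness: base=-5, step=1


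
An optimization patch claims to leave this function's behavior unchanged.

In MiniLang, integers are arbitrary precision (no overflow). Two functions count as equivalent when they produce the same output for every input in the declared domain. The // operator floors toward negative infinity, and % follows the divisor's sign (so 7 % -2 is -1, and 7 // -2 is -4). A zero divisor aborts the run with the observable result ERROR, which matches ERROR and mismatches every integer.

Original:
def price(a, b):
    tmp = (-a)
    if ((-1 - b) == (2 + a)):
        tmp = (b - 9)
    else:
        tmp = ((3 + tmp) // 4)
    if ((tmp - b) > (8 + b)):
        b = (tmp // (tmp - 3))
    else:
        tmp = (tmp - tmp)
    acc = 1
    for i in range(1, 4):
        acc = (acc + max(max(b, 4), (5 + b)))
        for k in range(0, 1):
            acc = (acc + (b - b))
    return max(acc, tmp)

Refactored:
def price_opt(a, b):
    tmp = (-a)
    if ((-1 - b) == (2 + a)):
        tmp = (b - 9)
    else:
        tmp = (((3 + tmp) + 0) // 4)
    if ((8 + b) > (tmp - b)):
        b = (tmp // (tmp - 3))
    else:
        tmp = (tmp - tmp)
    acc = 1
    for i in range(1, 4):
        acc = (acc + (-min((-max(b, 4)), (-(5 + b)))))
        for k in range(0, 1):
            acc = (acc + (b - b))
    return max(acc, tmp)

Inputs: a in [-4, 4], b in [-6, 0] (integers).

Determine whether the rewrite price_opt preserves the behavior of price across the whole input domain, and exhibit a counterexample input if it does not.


Take a=-4, b=0.
price: tmp := 4 | ((-1 - b) == (2 + a)): false | tmp := 1 | ((tmp - b) > (8 + b)): false | tmp := 0 | acc := 1 | iter i=1: | acc := 6 | iter k=0: | acc := 6 | iter i=2: | acc := 11 | iter k=0: | acc := 11 | iter i=3: | acc := 16 | iter k=0: | acc := 16 | result 16
price_opt: tmp := 4 | ((-1 - b) == (2 + a)): false | tmp := 1 | ((8 + b) > (tmp - b)): true | b := -1 | acc := 1 | iter i=1: | acc := 5 | iter k=0: | acc := 5 | iter i=2: | acc := 9 | iter k=0: | acc := 9 | iter i=3: | acc := 13 | iter k=0: | acc := 13 | result 13
16 != 13, so the rewrite changes behavior.
verdict: not equivalent; witness: a=-4, b=0


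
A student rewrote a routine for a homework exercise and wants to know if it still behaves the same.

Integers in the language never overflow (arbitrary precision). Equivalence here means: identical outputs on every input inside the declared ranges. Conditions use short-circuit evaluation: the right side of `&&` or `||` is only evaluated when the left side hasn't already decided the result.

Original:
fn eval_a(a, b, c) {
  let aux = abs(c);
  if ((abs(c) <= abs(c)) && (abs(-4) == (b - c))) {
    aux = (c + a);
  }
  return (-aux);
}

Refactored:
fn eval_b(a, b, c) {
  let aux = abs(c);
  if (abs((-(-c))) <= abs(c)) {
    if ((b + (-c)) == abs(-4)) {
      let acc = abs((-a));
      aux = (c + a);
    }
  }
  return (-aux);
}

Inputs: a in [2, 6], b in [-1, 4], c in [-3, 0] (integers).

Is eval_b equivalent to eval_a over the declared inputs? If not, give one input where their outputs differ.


Although statement counts differ; also branching structure differs; also local variable names differ; also min/max/abs usage differs; also boolean connective usage differs; also arithmetic usage differs, 120/120 inputs agree.
verdict: equivalent


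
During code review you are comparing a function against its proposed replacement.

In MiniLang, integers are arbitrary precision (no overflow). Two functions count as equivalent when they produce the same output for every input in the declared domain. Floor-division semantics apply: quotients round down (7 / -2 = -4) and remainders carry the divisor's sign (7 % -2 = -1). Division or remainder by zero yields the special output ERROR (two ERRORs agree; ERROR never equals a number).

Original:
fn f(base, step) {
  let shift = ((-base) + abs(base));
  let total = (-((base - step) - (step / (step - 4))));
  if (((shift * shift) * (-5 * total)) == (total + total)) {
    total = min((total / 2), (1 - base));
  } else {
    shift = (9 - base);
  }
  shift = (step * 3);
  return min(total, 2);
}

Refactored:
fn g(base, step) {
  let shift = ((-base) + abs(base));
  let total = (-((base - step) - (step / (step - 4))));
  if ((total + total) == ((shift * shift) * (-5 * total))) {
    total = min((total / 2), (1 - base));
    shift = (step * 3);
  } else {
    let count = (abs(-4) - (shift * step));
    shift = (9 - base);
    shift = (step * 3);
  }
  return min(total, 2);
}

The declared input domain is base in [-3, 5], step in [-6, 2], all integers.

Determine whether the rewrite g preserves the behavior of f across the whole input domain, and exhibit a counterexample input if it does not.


Equivalent — the differences include min/max/abs usage differs; also arithmetic usage differs; also statement counts differ; also constant usage differs; also local variable names differ, yet no declared input distinguishes the two.
One worked example (base=-1, step=-1) — f: shift := 2 | total := 0 | (((shift * shift) * (-5 * total)) == (total + total)): true | total := 0 | shift := -3 | result 0; g: shift := 2 | total := 0 | ((total + total) == ((shift * shift) * (-5 * total))): true | total := 0 | shift := -3 | result 0; agreement on 0.
An exhaustive pass over the 81 declared inputs shows identical outputs.
verdict: equivalent


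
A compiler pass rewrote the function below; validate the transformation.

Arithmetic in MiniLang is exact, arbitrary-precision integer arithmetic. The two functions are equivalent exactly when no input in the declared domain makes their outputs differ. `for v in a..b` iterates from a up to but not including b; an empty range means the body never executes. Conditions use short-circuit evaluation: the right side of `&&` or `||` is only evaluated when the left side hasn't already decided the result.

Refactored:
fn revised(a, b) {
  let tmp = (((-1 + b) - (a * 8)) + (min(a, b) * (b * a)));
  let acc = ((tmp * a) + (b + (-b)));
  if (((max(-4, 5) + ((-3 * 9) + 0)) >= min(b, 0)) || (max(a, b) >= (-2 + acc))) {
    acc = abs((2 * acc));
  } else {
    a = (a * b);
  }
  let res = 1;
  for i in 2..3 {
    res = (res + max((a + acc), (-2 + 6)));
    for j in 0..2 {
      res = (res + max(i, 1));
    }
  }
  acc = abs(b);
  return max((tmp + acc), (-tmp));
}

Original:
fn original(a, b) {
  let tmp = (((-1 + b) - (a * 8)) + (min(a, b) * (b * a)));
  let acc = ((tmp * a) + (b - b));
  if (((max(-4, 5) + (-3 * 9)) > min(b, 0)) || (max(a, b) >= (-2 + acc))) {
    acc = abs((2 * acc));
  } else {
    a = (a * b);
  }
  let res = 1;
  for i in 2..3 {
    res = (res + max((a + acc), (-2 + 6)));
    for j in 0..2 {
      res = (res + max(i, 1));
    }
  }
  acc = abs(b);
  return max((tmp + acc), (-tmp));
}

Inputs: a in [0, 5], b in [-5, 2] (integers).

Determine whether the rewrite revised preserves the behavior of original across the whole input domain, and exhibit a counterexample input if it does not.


Equivalent. There is a behavioral-looking edit here, yet the outcome never shifts on this domain.
Sweeping the whole domain (48 inputs) finds no disagreement.
One worked example (a=4, b=-5) — original: tmp := 62 | acc := 248 | (((max(-4, 5) + (-3 * 9)) > min(b, 0)) || (max(a, b) >= (-2 + acc))): false | a := -20 | res := 1 | iter i=2: | res := 229 | iter j=0: | res := 231 | iter j=1: | res := 233 | acc := 5 | result 67; revised: tmp := 62 | acc := 248 | (((max(-4, 5) + ((-3 * 9) + 0)) >= min(b, 0)) || (max(a, b) >= (-2 + acc))): false | a := -20 | res := 1 | iter i=2: | res := 229 | iter j=0: | res := 231 | iter j=1: | res := 233 | acc := 5 | result 67; agreement on 67.
verdict: equivalent
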